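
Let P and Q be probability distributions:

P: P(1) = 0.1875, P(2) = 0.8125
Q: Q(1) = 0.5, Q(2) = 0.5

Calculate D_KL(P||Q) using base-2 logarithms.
0.3038 bits

D_KL(P||Q) = Σ P(x) log₂(P(x)/Q(x))

Computing term by term:
  P(1)·log₂(P(1)/Q(1)) = 0.1875·log₂(0.1875/0.5) = -0.26532
  P(2)·log₂(P(2)/Q(2)) = 0.8125·log₂(0.8125/0.5) = 0.56911

D_KL(P||Q) = -0.26532 + 0.56911 = 0.30379 ≈ 0.3038 bits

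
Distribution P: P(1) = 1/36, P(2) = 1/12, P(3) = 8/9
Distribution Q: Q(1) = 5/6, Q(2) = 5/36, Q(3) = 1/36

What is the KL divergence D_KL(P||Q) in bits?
4.2467 bits

D_KL(P||Q) = Σ P(x) log₂(P(x)/Q(x))

Computing term by term:
  P(1)·log₂(P(1)/Q(1)) = (1/36)·log₂((1/36)/(5/6)) = -0.13630
  P(2)·log₂(P(2)/Q(2)) = (1/12)·log₂((1/12)/(5/36)) = -0.06141
  P(3)·log₂(P(3)/Q(3)) = (8/9)·log₂((8/9)/(1/36)) = 4.44444

D_KL(P||Q) = -0.13630 - 0.06141 + 4.44444 = 4.24673 ≈ 4.2467 bits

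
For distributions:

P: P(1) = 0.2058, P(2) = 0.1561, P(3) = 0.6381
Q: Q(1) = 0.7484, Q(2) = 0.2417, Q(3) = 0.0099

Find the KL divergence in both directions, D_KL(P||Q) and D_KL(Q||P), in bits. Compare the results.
D_KL(P||Q) = 3.3533 bits, D_KL(Q||P) = 1.4869 bits. D_KL(P||Q) is larger than D_KL(Q||P) by 1.8664 bits; the two directions differ.

D_KL(P||Q) = Σ P(x) log₂(P(x)/Q(x))

Computing term by term:
  P(1)·log₂(P(1)/Q(1)) = 0.2058·log₂(0.2058/0.7484) = -0.38332
  P(2)·log₂(P(2)/Q(2)) = 0.1561·log₂(0.1561/0.2417) = -0.09846
  P(3)·log₂(P(3)/Q(3)) = 0.6381·log₂(0.6381/0.0099) = 3.83512

D_KL(P||Q) = -0.38332 - 0.09846 + 3.83512 = 3.35334 ≈ 3.3533 bits

D_KL(Q||P) = Σ Q(x) log₂(Q(x)/P(x))

Computing term by term:
  Q(1)·log₂(Q(1)/P(1)) = 0.7484·log₂(0.7484/0.2058) = 1.39394
  Q(2)·log₂(Q(2)/P(2)) = 0.2417·log₂(0.2417/0.1561) = 0.15245
  Q(3)·log₂(Q(3)/P(3)) = 0.0099·log₂(0.0099/0.6381) = -0.05950

D_KL(Q||P) = 1.39394 + 0.15245 - 0.05950 = 1.48689 ≈ 1.4869 bits

These are NOT equal (difference: 1.8664 bits). KL divergence is asymmetric: D_KL(P||Q) ≠ D_KL(Q||P) in general.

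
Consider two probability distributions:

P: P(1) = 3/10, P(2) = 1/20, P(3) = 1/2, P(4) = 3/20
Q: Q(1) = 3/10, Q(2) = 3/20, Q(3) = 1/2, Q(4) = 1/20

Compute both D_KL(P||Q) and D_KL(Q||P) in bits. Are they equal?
D_KL(P||Q) = 0.1585 bits, D_KL(Q||P) = 0.1585 bits. Yes, in this case they are equal (although KL divergence is not symmetric in general).

D_KL(P||Q) = Σ P(x) log₂(P(x)/Q(x))

Computing term by term:
  P(1)·log₂(P(1)/Q(1)) = (3/10)·log₂((3/10)/(3/10)) = 0.00000
  P(2)·log₂(P(2)/Q(2)) = (1/20)·log₂((1/20)/(3/20)) = -0.07925
  P(3)·log₂(P(3)/Q(3)) = (1/2)·log₂((1/2)/(1/2)) = 0.00000
  P(4)·log₂(P(4)/Q(4)) = (3/20)·log₂((3/20)/(1/20)) = 0.23774

D_KL(P||Q) = 0.00000 - 0.07925 + 0.00000 + 0.23774 = 0.15849 ≈ 0.1585 bits

D_KL(Q||P) = Σ Q(x) log₂(Q(x)/P(x))

Computing term by term:
  Q(1)·log₂(Q(1)/P(1)) = (3/10)·log₂((3/10)/(3/10)) = 0.00000
  Q(2)·log₂(Q(2)/P(2)) = (3/20)·log₂((3/20)/(1/20)) = 0.23774
  Q(3)·log₂(Q(3)/P(3)) = (1/2)·log₂((1/2)/(1/2)) = 0.00000
  Q(4)·log₂(Q(4)/P(4)) = (1/20)·log₂((1/20)/(3/20)) = -0.07925

D_KL(Q||P) = 0.00000 + 0.23774 + 0.00000 - 0.07925 = 0.15849 ≈ 0.1585 bits

These ARE equal here. Q is P with outcomes relabeled (Q(2) = P(4), Q(4) = P(2)) by a relabeling that is its own inverse, so the two sums contain exactly the same terms in a different order. This is a special case — KL divergence is not symmetric in general: D_KL(P||Q) ≠ D_KL(Q||P) for most P, Q.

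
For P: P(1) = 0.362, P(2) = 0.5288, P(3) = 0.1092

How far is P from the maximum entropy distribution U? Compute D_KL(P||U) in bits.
0.2193 bits

U(i) = 1/3 for all i

D_KL(P||U) = Σ P(x) log₂(P(x) / (1/3))
           = Σ P(x) log₂(P(x)) + log₂(3)
           = log₂(3) - H(P)

H(P) = -Σ P(x) log₂(P(x)):
  -P(1)·log₂(P(1)) = -(0.362)·log₂(0.362) = 0.53067
  -P(2)·log₂(P(2)) = -(0.5288)·log₂(0.5288) = 0.48608
  -P(3)·log₂(P(3)) = -(0.1092)·log₂(0.1092) = 0.34889
H(P) = 0.53067 + 0.48608 + 0.34889 = 1.36564 bits

log₂(3) = 1.58496 bits

D_KL(P||U) = 1.58496 - 1.36564 = 0.21932 ≈ 0.2193 bits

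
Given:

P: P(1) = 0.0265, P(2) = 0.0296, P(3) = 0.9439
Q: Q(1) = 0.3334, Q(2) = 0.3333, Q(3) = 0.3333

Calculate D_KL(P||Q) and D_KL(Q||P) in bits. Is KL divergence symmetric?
D_KL(P||Q) = 1.2174 bits, D_KL(Q||P) = 1.8817 bits. No, KL divergence is not symmetric.

D_KL(P||Q) = Σ P(x) log₂(P(x)/Q(x))

Computing term by term:
  P(1)·log₂(P(1)/Q(1)) = 0.0265·log₂(0.0265/0.3334) = -0.09681
  P(2)·log₂(P(2)/Q(2)) = 0.0296·log₂(0.0296/0.3333) = -0.10340
  P(3)·log₂(P(3)/Q(3)) = 0.9439·log₂(0.9439/0.3333) = 1.41756

D_KL(P||Q) = -0.09681 - 0.10340 + 1.41756 = 1.21735 ≈ 1.2174 bits

D_KL(Q||P) = Σ Q(x) log₂(Q(x)/P(x))

Computing term by term:
  Q(1)·log₂(Q(1)/P(1)) = 0.3334·log₂(0.3334/0.0265) = 1.21797
  Q(2)·log₂(Q(2)/P(2)) = 0.3333·log₂(0.3333/0.0296) = 1.16427
  Q(3)·log₂(Q(3)/P(3)) = 0.3333·log₂(0.3333/0.9439) = -0.50055

D_KL(Q||P) = 1.21797 + 1.16427 - 0.50055 = 1.88169 ≈ 1.8817 bits

These are NOT equal (difference: 0.6643 bits). KL divergence is asymmetric: D_KL(P||Q) ≠ D_KL(Q||P) in general.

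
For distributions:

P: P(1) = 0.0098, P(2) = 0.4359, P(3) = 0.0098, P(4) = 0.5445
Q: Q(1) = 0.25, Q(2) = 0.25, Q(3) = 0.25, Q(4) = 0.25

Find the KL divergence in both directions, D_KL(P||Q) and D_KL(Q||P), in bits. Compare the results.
D_KL(P||Q) = 0.8695 bits, D_KL(Q||P) = 1.8552 bits. D_KL(Q||P) is larger than D_KL(P||Q) by 0.9857 bits; the two directions differ.

D_KL(P||Q) = Σ P(x) log₂(P(x)/Q(x))

Computing term by term:
  P(1)·log₂(P(1)/Q(1)) = 0.0098·log₂(0.0098/0.25) = -0.04580
  P(2)·log₂(P(2)/Q(2)) = 0.4359·log₂(0.4359/0.25) = 0.34962
  P(3)·log₂(P(3)/Q(3)) = 0.0098·log₂(0.0098/0.25) = -0.04580
  P(4)·log₂(P(4)/Q(4)) = 0.5445·log₂(0.5445/0.25) = 0.61148

D_KL(P||Q) = -0.04580 + 0.34962 - 0.04580 + 0.61148 = 0.86950 ≈ 0.8695 bits

D_KL(Q||P) = Σ Q(x) log₂(Q(x)/P(x))

Computing term by term:
  Q(1)·log₂(Q(1)/P(1)) = 0.25·log₂(0.25/0.0098) = 1.16825
  Q(2)·log₂(Q(2)/P(2)) = 0.25·log₂(0.25/0.4359) = -0.20052
  Q(3)·log₂(Q(3)/P(3)) = 0.25·log₂(0.25/0.0098) = 1.16825
  Q(4)·log₂(Q(4)/P(4)) = 0.25·log₂(0.25/0.5445) = -0.28075

D_KL(Q||P) = 1.16825 - 0.20052 + 1.16825 - 0.28075 = 1.85523 ≈ 1.8552 bits

These are NOT equal (difference: 0.9857 bits). KL divergence is asymmetric: D_KL(P||Q) ≠ D_KL(Q||P) in general.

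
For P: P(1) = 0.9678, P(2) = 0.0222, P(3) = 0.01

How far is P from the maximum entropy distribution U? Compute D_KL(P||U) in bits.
1.3509 bits

U(i) = 1/3 for all i

D_KL(P||U) = Σ P(x) log₂(P(x) / (1/3))
           = Σ P(x) log₂(P(x)) + log₂(3)
           = log₂(3) - H(P)

H(P) = -Σ P(x) log₂(P(x)):
  -P(1)·log₂(P(1)) = -(0.9678)·log₂(0.9678) = 0.04570
  -P(2)·log₂(P(2)) = -(0.0222)·log₂(0.0222) = 0.12195
  -P(3)·log₂(P(3)) = -(0.01)·log₂(0.01) = 0.06644
H(P) = 0.04570 + 0.12195 + 0.06644 = 0.23409 bits

log₂(3) = 1.58496 bits

D_KL(P||U) = 1.58496 - 0.23409 = 1.35087 ≈ 1.3509 bits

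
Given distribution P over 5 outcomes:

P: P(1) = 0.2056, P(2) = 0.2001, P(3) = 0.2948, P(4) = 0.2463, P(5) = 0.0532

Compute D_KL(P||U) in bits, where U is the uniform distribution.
0.1457 bits

U(i) = 1/5 for all i

D_KL(P||U) = Σ P(x) log₂(P(x) / (1/5))
           = Σ P(x) log₂(P(x)) + log₂(5)
           = log₂(5) - H(P)

H(P) = -Σ P(x) log₂(P(x)):
  -P(1)·log₂(P(1)) = -(0.2056)·log₂(0.2056) = 0.46920
  -P(2)·log₂(P(2)) = -(0.2001)·log₂(0.2001) = 0.46447
  -P(3)·log₂(P(3)) = -(0.2948)·log₂(0.2948) = 0.51949
  -P(4)·log₂(P(4)) = -(0.2463)·log₂(0.2463) = 0.49790
  -P(5)·log₂(P(5)) = -(0.0532)·log₂(0.0532) = 0.22517
H(P) = 0.46920 + 0.46447 + 0.51949 + 0.49790 + 0.22517 = 2.17623 bits

log₂(5) = 2.32193 bits

D_KL(P||U) = 2.32193 - 2.17623 = 0.14570 ≈ 0.1457 bits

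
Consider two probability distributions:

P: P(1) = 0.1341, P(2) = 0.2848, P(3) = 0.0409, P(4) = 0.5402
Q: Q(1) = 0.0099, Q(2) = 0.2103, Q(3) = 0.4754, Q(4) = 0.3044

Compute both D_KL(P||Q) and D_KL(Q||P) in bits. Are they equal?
D_KL(P||Q) = 0.9311 bits, D_KL(Q||P) = 1.3013 bits. No, they are not equal.

D_KL(P||Q) = Σ P(x) log₂(P(x)/Q(x))

Computing term by term:
  P(1)·log₂(P(1)/Q(1)) = 0.1341·log₂(0.1341/0.0099) = 0.50418
  P(2)·log₂(P(2)/Q(2)) = 0.2848·log₂(0.2848/0.2103) = 0.12460
  P(3)·log₂(P(3)/Q(3)) = 0.0409·log₂(0.0409/0.4754) = -0.14474
  P(4)·log₂(P(4)/Q(4)) = 0.5402·log₂(0.5402/0.3044) = 0.44703

D_KL(P||Q) = 0.50418 + 0.12460 - 0.14474 + 0.44703 = 0.93107 ≈ 0.9311 bits

D_KL(Q||P) = Σ Q(x) log₂(Q(x)/P(x))

Computing term by term:
  Q(1)·log₂(Q(1)/P(1)) = 0.0099·log₂(0.0099/0.1341) = -0.03722
  Q(2)·log₂(Q(2)/P(2)) = 0.2103·log₂(0.2103/0.2848) = -0.09201
  Q(3)·log₂(Q(3)/P(3)) = 0.4754·log₂(0.4754/0.0409) = 1.68243
  Q(4)·log₂(Q(4)/P(4)) = 0.3044·log₂(0.3044/0.5402) = -0.25190

D_KL(Q||P) = -0.03722 - 0.09201 + 1.68243 - 0.25190 = 1.30130 ≈ 1.3013 bits

These are NOT equal (difference: 0.3702 bits). KL divergence is asymmetric: D_KL(P||Q) ≠ D_KL(Q||P) in general.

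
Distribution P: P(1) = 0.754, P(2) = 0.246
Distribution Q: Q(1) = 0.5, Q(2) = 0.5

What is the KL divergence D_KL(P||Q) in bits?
0.1951 bits

D_KL(P||Q) = Σ P(x) log₂(P(x)/Q(x))

Computing term by term:
  P(1)·log₂(P(1)/Q(1)) = 0.754·log₂(0.754/0.5) = 0.44685
  P(2)·log₂(P(2)/Q(2)) = 0.246·log₂(0.246/0.5) = -0.25172

D_KL(P||Q) = 0.44685 - 0.25172 = 0.19513 ≈ 0.1951 bits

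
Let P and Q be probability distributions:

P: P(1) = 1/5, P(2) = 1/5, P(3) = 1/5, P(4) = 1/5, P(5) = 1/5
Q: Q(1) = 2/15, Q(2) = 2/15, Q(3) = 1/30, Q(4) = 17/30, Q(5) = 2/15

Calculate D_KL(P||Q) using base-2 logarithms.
0.5675 bits

D_KL(P||Q) = Σ P(x) log₂(P(x)/Q(x))

Computing term by term:
  P(1)·log₂(P(1)/Q(1)) = (1/5)·log₂((1/5)/(2/15)) = 0.11699
  P(2)·log₂(P(2)/Q(2)) = (1/5)·log₂((1/5)/(2/15)) = 0.11699
  P(3)·log₂(P(3)/Q(3)) = (1/5)·log₂((1/5)/(1/30)) = 0.51699
  P(4)·log₂(P(4)/Q(4)) = (1/5)·log₂((1/5)/(17/30)) = -0.30050
  P(5)·log₂(P(5)/Q(5)) = (1/5)·log₂((1/5)/(2/15)) = 0.11699

D_KL(P||Q) = 0.11699 + 0.11699 + 0.51699 - 0.30050 + 0.11699 = 0.56746 ≈ 0.5675 bits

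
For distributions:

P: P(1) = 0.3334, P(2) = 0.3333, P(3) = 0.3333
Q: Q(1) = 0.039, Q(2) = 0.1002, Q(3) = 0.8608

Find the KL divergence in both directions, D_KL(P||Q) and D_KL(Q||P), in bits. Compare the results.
D_KL(P||Q) = 1.1538 bits, D_KL(Q||P) = 0.8838 bits. D_KL(P||Q) is larger than D_KL(Q||P) by 0.2700 bits; the two directions differ.

D_KL(P||Q) = Σ P(x) log₂(P(x)/Q(x))

Computing term by term:
  P(1)·log₂(P(1)/Q(1)) = 0.3334·log₂(0.3334/0.039) = 1.03211
  P(2)·log₂(P(2)/Q(2)) = 0.3333·log₂(0.3333/0.1002) = 0.57792
  P(3)·log₂(P(3)/Q(3)) = 0.3333·log₂(0.3333/0.8608) = -0.45624

D_KL(P||Q) = 1.03211 + 0.57792 - 0.45624 = 1.15379 ≈ 1.1538 bits

D_KL(Q||P) = Σ Q(x) log₂(Q(x)/P(x))

Computing term by term:
  Q(1)·log₂(Q(1)/P(1)) = 0.039·log₂(0.039/0.3334) = -0.12073
  Q(2)·log₂(Q(2)/P(2)) = 0.1002·log₂(0.1002/0.3333) = -0.17374
  Q(3)·log₂(Q(3)/P(3)) = 0.8608·log₂(0.8608/0.3333) = 1.17831

D_KL(Q||P) = -0.12073 - 0.17374 + 1.17831 = 0.88384 ≈ 0.8838 bits

These are NOT equal (difference: 0.2700 bits). KL divergence is asymmetric: D_KL(P||Q) ≠ D_KL(Q||P) in general.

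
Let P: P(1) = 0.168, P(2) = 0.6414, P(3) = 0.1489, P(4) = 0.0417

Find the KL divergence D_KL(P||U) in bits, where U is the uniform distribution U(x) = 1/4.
0.5565 bits

U(i) = 1/4 for all i

D_KL(P||U) = Σ P(x) log₂(P(x) / (1/4))
           = Σ P(x) log₂(P(x)) + log₂(4)
           = log₂(4) - H(P)

H(P) = -Σ P(x) log₂(P(x)):
  -P(1)·log₂(P(1)) = -(0.168)·log₂(0.168) = 0.43234
  -P(2)·log₂(P(2)) = -(0.6414)·log₂(0.6414) = 0.41095
  -P(3)·log₂(P(3)) = -(0.1489)·log₂(0.1489) = 0.40912
  -P(4)·log₂(P(4)) = -(0.0417)·log₂(0.0417) = 0.19114
H(P) = 0.43234 + 0.41095 + 0.40912 + 0.19114 = 1.44355 bits

log₂(4) = 2.00000 bits

D_KL(P||U) = 2.00000 - 1.44355 = 0.55645 ≈ 0.5565 bits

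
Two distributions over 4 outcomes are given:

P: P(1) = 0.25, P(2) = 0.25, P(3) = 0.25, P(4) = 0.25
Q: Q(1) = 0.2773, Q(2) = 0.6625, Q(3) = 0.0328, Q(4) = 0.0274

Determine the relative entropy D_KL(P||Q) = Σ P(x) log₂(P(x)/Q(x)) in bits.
1.1411 bits

D_KL(P||Q) = Σ P(x) log₂(P(x)/Q(x))

Computing term by term:
  P(1)·log₂(P(1)/Q(1)) = 0.25·log₂(0.25/0.2773) = -0.03738
  P(2)·log₂(P(2)/Q(2)) = 0.25·log₂(0.25/0.6625) = -0.35150
  P(3)·log₂(P(3)/Q(3)) = 0.25·log₂(0.25/0.0328) = 0.73254
  P(4)·log₂(P(4)/Q(4)) = 0.25·log₂(0.25/0.0274) = 0.79742

D_KL(P||Q) = -0.03738 - 0.35150 + 0.73254 + 0.79742 = 1.14108 ≈ 1.1411 bits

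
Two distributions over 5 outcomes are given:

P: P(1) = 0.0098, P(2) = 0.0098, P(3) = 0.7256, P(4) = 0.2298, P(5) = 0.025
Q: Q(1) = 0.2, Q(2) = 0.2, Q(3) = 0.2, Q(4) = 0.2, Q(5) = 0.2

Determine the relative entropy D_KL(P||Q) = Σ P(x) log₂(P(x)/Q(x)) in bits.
1.2348 bits

D_KL(P||Q) = Σ P(x) log₂(P(x)/Q(x))

Computing term by term:
  P(1)·log₂(P(1)/Q(1)) = 0.0098·log₂(0.0098/0.2) = -0.04264
  P(2)·log₂(P(2)/Q(2)) = 0.0098·log₂(0.0098/0.2) = -0.04264
  P(3)·log₂(P(3)/Q(3)) = 0.7256·log₂(0.7256/0.2) = 1.34902
  P(4)·log₂(P(4)/Q(4)) = 0.2298·log₂(0.2298/0.2) = 0.04605
  P(5)·log₂(P(5)/Q(5)) = 0.025·log₂(0.025/0.2) = -0.07500

D_KL(P||Q) = -0.04264 - 0.04264 + 1.34902 + 0.04605 - 0.07500 = 1.23479 ≈ 1.2348 bits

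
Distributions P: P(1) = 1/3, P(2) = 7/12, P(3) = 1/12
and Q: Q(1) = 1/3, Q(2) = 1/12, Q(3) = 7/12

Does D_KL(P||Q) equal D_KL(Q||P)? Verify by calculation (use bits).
D_KL(P||Q) = 1.4037 bits, D_KL(Q||P) = 1.4037 bits. Yes — for this pair D_KL(P||Q) = D_KL(Q||P).

D_KL(P||Q) = Σ P(x) log₂(P(x)/Q(x))

Computing term by term:
  P(1)·log₂(P(1)/Q(1)) = (1/3)·log₂((1/3)/(1/3)) = 0.00000
  P(2)·log₂(P(2)/Q(2)) = (7/12)·log₂((7/12)/(1/12)) = 1.63762
  P(3)·log₂(P(3)/Q(3)) = (1/12)·log₂((1/12)/(7/12)) = -0.23395

D_KL(P||Q) = 0.00000 + 1.63762 - 0.23395 = 1.40367 ≈ 1.4037 bits

D_KL(Q||P) = Σ Q(x) log₂(Q(x)/P(x))

Computing term by term:
  Q(1)·log₂(Q(1)/P(1)) = (1/3)·log₂((1/3)/(1/3)) = 0.00000
  Q(2)·log₂(Q(2)/P(2)) = (1/12)·log₂((1/12)/(7/12)) = -0.23395
  Q(3)·log₂(Q(3)/P(3)) = (7/12)·log₂((7/12)/(1/12)) = 1.63762

D_KL(Q||P) = 0.00000 - 0.23395 + 1.63762 = 1.40367 ≈ 1.4037 bits

These ARE equal here. Q is P with outcomes relabeled (Q(2) = P(3), Q(3) = P(2)) by a relabeling that is its own inverse, so the two sums contain exactly the same terms in a different order. This is a special case — KL divergence is not symmetric in general: D_KL(P||Q) ≠ D_KL(Q||P) for most P, Q.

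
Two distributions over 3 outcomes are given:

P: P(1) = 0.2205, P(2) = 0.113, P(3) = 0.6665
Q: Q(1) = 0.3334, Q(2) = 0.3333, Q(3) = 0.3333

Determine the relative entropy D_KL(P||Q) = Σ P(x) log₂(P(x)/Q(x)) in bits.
0.3585 bits

D_KL(P||Q) = Σ P(x) log₂(P(x)/Q(x))

Computing term by term:
  P(1)·log₂(P(1)/Q(1)) = 0.2205·log₂(0.2205/0.3334) = -0.13152
  P(2)·log₂(P(2)/Q(2)) = 0.113·log₂(0.113/0.3333) = -0.17634
  P(3)·log₂(P(3)/Q(3)) = 0.6665·log₂(0.6665/0.3333) = 0.66636

D_KL(P||Q) = -0.13152 - 0.17634 + 0.66636 = 0.35850 ≈ 0.3585 bits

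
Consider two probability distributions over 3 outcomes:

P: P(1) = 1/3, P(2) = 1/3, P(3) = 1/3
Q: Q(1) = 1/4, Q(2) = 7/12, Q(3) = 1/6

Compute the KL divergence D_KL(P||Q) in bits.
0.2026 bits

D_KL(P||Q) = Σ P(x) log₂(P(x)/Q(x))

Computing term by term:
  P(1)·log₂(P(1)/Q(1)) = (1/3)·log₂((1/3)/(1/4)) = 0.13835
  P(2)·log₂(P(2)/Q(2)) = (1/3)·log₂((1/3)/(7/12)) = -0.26912
  P(3)·log₂(P(3)/Q(3)) = (1/3)·log₂((1/3)/(1/6)) = 0.33333

D_KL(P||Q) = 0.13835 - 0.26912 + 0.33333 = 0.20256 ≈ 0.2026 bits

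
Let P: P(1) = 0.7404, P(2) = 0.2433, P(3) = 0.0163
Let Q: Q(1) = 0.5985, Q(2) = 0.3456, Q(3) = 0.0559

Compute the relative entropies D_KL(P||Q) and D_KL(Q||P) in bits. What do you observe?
D_KL(P||Q) = 0.0751 bits, D_KL(Q||P) = 0.0907 bits. The two directions give different values (D_KL(Q||P) exceeds D_KL(P||Q) by 0.0156 bits): KL divergence is asymmetric.

D_KL(P||Q) = Σ P(x) log₂(P(x)/Q(x))

Computing term by term:
  P(1)·log₂(P(1)/Q(1)) = 0.7404·log₂(0.7404/0.5985) = 0.22727
  P(2)·log₂(P(2)/Q(2)) = 0.2433·log₂(0.2433/0.3456) = -0.12320
  P(3)·log₂(P(3)/Q(3)) = 0.0163·log₂(0.0163/0.0559) = -0.02898

D_KL(P||Q) = 0.22727 - 0.12320 - 0.02898 = 0.07509 ≈ 0.0751 bits

D_KL(Q||P) = Σ Q(x) log₂(Q(x)/P(x))

Computing term by term:
  Q(1)·log₂(Q(1)/P(1)) = 0.5985·log₂(0.5985/0.7404) = -0.18371
  Q(2)·log₂(Q(2)/P(2)) = 0.3456·log₂(0.3456/0.2433) = 0.17500
  Q(3)·log₂(Q(3)/P(3)) = 0.0559·log₂(0.0559/0.0163) = 0.09939

D_KL(Q||P) = -0.18371 + 0.17500 + 0.09939 = 0.09068 ≈ 0.0907 bits

These are NOT equal (difference: 0.0156 bits). KL divergence is asymmetric: D_KL(P||Q) ≠ D_KL(Q||P) in general.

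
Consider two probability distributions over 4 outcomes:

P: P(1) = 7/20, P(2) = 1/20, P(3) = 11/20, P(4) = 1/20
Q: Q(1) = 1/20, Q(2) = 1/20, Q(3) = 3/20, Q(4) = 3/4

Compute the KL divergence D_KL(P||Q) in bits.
1.8182 bits

D_KL(P||Q) = Σ P(x) log₂(P(x)/Q(x))

Computing term by term:
  P(1)·log₂(P(1)/Q(1)) = (7/20)·log₂((7/20)/(1/20)) = 0.98257
  P(2)·log₂(P(2)/Q(2)) = (1/20)·log₂((1/20)/(1/20)) = 0.00000
  P(3)·log₂(P(3)/Q(3)) = (11/20)·log₂((11/20)/(3/20)) = 1.03096
  P(4)·log₂(P(4)/Q(4)) = (1/20)·log₂((1/20)/(3/4)) = -0.19534

D_KL(P||Q) = 0.98257 + 0.00000 + 1.03096 - 0.19534 = 1.81819 ≈ 1.8182 bits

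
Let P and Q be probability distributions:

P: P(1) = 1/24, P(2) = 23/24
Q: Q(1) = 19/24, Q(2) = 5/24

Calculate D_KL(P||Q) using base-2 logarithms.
1.9329 bits

D_KL(P||Q) = Σ P(x) log₂(P(x)/Q(x))

Computing term by term:
  P(1)·log₂(P(1)/Q(1)) = (1/24)·log₂((1/24)/(19/24)) = -0.17700
  P(2)·log₂(P(2)/Q(2)) = (23/24)·log₂((23/24)/(5/24)) = 2.10990

D_KL(P||Q) = -0.17700 + 2.10990 = 1.93290 ≈ 1.9329 bits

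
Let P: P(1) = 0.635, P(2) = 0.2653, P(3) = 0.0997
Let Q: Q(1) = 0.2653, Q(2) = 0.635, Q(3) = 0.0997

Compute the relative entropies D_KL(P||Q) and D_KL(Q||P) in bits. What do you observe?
D_KL(P||Q) = 0.4655 bits, D_KL(Q||P) = 0.4655 bits. The two directions give the same value here, because Q is a self-inverse relabeling of P; in general KL divergence is asymmetric.

D_KL(P||Q) = Σ P(x) log₂(P(x)/Q(x))

Computing term by term:
  P(1)·log₂(P(1)/Q(1)) = 0.635·log₂(0.635/0.2653) = 0.79955
  P(2)·log₂(P(2)/Q(2)) = 0.2653·log₂(0.2653/0.635) = -0.33405
  P(3)·log₂(P(3)/Q(3)) = 0.0997·log₂(0.0997/0.0997) = 0.00000

D_KL(P||Q) = 0.79955 - 0.33405 + 0.00000 = 0.46550 ≈ 0.4655 bits

D_KL(Q||P) = Σ Q(x) log₂(Q(x)/P(x))

Computing term by term:
  Q(1)·log₂(Q(1)/P(1)) = 0.2653·log₂(0.2653/0.635) = -0.33405
  Q(2)·log₂(Q(2)/P(2)) = 0.635·log₂(0.635/0.2653) = 0.79955
  Q(3)·log₂(Q(3)/P(3)) = 0.0997·log₂(0.0997/0.0997) = 0.00000

D_KL(Q||P) = -0.33405 + 0.79955 + 0.00000 = 0.46550 ≈ 0.4655 bits

These ARE equal here. Q is P with outcomes relabeled (Q(1) = P(2), Q(2) = P(1)) by a relabeling that is its own inverse, so the two sums contain exactly the same terms in a different order. This is a special case — KL divergence is not symmetric in general: D_KL(P||Q) ≠ D_KL(Q||P) for most P, Q.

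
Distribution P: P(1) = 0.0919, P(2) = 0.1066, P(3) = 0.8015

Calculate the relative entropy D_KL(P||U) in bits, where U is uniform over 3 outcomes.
0.6683 bits

U(i) = 1/3 for all i

D_KL(P||U) = Σ P(x) log₂(P(x) / (1/3))
           = Σ P(x) log₂(P(x)) + log₂(3)
           = log₂(3) - H(P)

H(P) = -Σ P(x) log₂(P(x)):
  -P(1)·log₂(P(1)) = -(0.0919)·log₂(0.0919) = 0.31648
  -P(2)·log₂(P(2)) = -(0.1066)·log₂(0.1066) = 0.34429
  -P(3)·log₂(P(3)) = -(0.8015)·log₂(0.8015) = 0.25586
H(P) = 0.31648 + 0.34429 + 0.25586 = 0.91663 bits

log₂(3) = 1.58496 bits

D_KL(P||U) = 1.58496 - 0.91663 = 0.66833 ≈ 0.6683 bits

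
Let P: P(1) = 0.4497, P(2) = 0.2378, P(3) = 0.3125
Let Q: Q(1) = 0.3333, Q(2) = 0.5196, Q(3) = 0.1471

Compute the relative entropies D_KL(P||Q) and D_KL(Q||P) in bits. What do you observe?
D_KL(P||Q) = 0.2659 bits, D_KL(Q||P) = 0.2820 bits. The two directions give different values (D_KL(Q||P) exceeds D_KL(P||Q) by 0.0161 bits): KL divergence is asymmetric.

D_KL(P||Q) = Σ P(x) log₂(P(x)/Q(x))

Computing term by term:
  P(1)·log₂(P(1)/Q(1)) = 0.4497·log₂(0.4497/0.3333) = 0.19433
  P(2)·log₂(P(2)/Q(2)) = 0.2378·log₂(0.2378/0.5196) = -0.26816
  P(3)·log₂(P(3)/Q(3)) = 0.3125·log₂(0.3125/0.1471) = 0.33971

D_KL(P||Q) = 0.19433 - 0.26816 + 0.33971 = 0.26588 ≈ 0.2659 bits

D_KL(Q||P) = Σ Q(x) log₂(Q(x)/P(x))

Computing term by term:
  Q(1)·log₂(Q(1)/P(1)) = 0.3333·log₂(0.3333/0.4497) = -0.14403
  Q(2)·log₂(Q(2)/P(2)) = 0.5196·log₂(0.5196/0.2378) = 0.58593
  Q(3)·log₂(Q(3)/P(3)) = 0.1471·log₂(0.1471/0.3125) = -0.15991

D_KL(Q||P) = -0.14403 + 0.58593 - 0.15991 = 0.28199 ≈ 0.2820 bits

These are NOT equal (difference: 0.0161 bits). KL divergence is asymmetric: D_KL(P||Q) ≠ D_KL(Q||P) in general.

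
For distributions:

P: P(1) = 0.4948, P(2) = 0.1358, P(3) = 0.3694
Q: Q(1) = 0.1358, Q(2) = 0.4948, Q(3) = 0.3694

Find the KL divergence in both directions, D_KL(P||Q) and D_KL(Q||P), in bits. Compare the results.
D_KL(P||Q) = 0.6697 bits, D_KL(Q||P) = 0.6697 bits. The two directions give exactly the same value for this pair.

D_KL(P||Q) = Σ P(x) log₂(P(x)/Q(x))

Computing term by term:
  P(1)·log₂(P(1)/Q(1)) = 0.4948·log₂(0.4948/0.1358) = 0.92298
  P(2)·log₂(P(2)/Q(2)) = 0.1358·log₂(0.1358/0.4948) = -0.25332
  P(3)·log₂(P(3)/Q(3)) = 0.3694·log₂(0.3694/0.3694) = 0.00000

D_KL(P||Q) = 0.92298 - 0.25332 + 0.00000 = 0.66966 ≈ 0.6697 bits

D_KL(Q||P) = Σ Q(x) log₂(Q(x)/P(x))

Computing term by term:
  Q(1)·log₂(Q(1)/P(1)) = 0.1358·log₂(0.1358/0.4948) = -0.25332
  Q(2)·log₂(Q(2)/P(2)) = 0.4948·log₂(0.4948/0.1358) = 0.92298
  Q(3)·log₂(Q(3)/P(3)) = 0.3694·log₂(0.3694/0.3694) = 0.00000

D_KL(Q||P) = -0.25332 + 0.92298 + 0.00000 = 0.66966 ≈ 0.6697 bits

These ARE equal here. Q is P with outcomes relabeled (Q(1) = P(2), Q(2) = P(1)) by a relabeling that is its own inverse, so the two sums contain exactly the same terms in a different order. This is a special case — KL divergence is not symmetric in general: D_KL(P||Q) ≠ D_KL(Q||P) for most P, Q.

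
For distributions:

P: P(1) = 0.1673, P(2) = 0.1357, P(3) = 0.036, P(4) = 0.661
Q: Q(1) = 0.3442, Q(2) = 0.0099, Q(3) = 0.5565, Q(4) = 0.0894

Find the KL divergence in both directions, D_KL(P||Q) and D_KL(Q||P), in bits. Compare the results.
D_KL(P||Q) = 2.1040 bits, D_KL(Q||P) = 2.2612 bits. D_KL(Q||P) is larger than D_KL(P||Q) by 0.1572 bits; the two directions differ.

D_KL(P||Q) = Σ P(x) log₂(P(x)/Q(x))

Computing term by term:
  P(1)·log₂(P(1)/Q(1)) = 0.1673·log₂(0.1673/0.3442) = -0.17413
  P(2)·log₂(P(2)/Q(2)) = 0.1357·log₂(0.1357/0.0099) = 0.51252
  P(3)·log₂(P(3)/Q(3)) = 0.036·log₂(0.036/0.5565) = -0.14221
  P(4)·log₂(P(4)/Q(4)) = 0.661·log₂(0.661/0.0894) = 1.90785

D_KL(P||Q) = -0.17413 + 0.51252 - 0.14221 + 1.90785 = 2.10403 ≈ 2.1040 bits

D_KL(Q||P) = Σ Q(x) log₂(Q(x)/P(x))

Computing term by term:
  Q(1)·log₂(Q(1)/P(1)) = 0.3442·log₂(0.3442/0.1673) = 0.35825
  Q(2)·log₂(Q(2)/P(2)) = 0.0099·log₂(0.0099/0.1357) = -0.03739
  Q(3)·log₂(Q(3)/P(3)) = 0.5565·log₂(0.5565/0.036) = 2.19835
  Q(4)·log₂(Q(4)/P(4)) = 0.0894·log₂(0.0894/0.661) = -0.25804

D_KL(Q||P) = 0.35825 - 0.03739 + 2.19835 - 0.25804 = 2.26117 ≈ 2.2612 bits

These are NOT equal (difference: 0.1572 bits). KL divergence is asymmetric: D_KL(P||Q) ≠ D_KL(Q||P) in general.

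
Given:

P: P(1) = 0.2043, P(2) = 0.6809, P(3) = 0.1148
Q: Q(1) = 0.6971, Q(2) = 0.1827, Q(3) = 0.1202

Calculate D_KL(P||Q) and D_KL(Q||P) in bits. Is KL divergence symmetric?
D_KL(P||Q) = 0.9230 bits, D_KL(Q||P) = 0.8956 bits. No, KL divergence is not symmetric.

D_KL(P||Q) = Σ P(x) log₂(P(x)/Q(x))

Computing term by term:
  P(1)·log₂(P(1)/Q(1)) = 0.2043·log₂(0.2043/0.6971) = -0.36175
  P(2)·log₂(P(2)/Q(2)) = 0.6809·log₂(0.6809/0.1827) = 1.29233
  P(3)·log₂(P(3)/Q(3)) = 0.1148·log₂(0.1148/0.1202) = -0.00761

D_KL(P||Q) = -0.36175 + 1.29233 - 0.00761 = 0.92297 ≈ 0.9230 bits

D_KL(Q||P) = Σ Q(x) log₂(Q(x)/P(x))

Computing term by term:
  Q(1)·log₂(Q(1)/P(1)) = 0.6971·log₂(0.6971/0.2043) = 1.23434
  Q(2)·log₂(Q(2)/P(2)) = 0.1827·log₂(0.1827/0.6809) = -0.34676
  Q(3)·log₂(Q(3)/P(3)) = 0.1202·log₂(0.1202/0.1148) = 0.00797

D_KL(Q||P) = 1.23434 - 0.34676 + 0.00797 = 0.89555 ≈ 0.8956 bits

These are NOT equal (difference: 0.0274 bits). KL divergence is asymmetric: D_KL(P||Q) ≠ D_KL(Q||P) in general.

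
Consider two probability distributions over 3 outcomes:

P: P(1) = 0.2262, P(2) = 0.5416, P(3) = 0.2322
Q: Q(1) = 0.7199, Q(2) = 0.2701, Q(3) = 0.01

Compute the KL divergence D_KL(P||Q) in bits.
1.2194 bits

D_KL(P||Q) = Σ P(x) log₂(P(x)/Q(x))

Computing term by term:
  P(1)·log₂(P(1)/Q(1)) = 0.2262·log₂(0.2262/0.7199) = -0.37780
  P(2)·log₂(P(2)/Q(2)) = 0.5416·log₂(0.5416/0.2701) = 0.54362
  P(3)·log₂(P(3)/Q(3)) = 0.2322·log₂(0.2322/0.01) = 1.05356

D_KL(P||Q) = -0.37780 + 0.54362 + 1.05356 = 1.21938 ≈ 1.2194 bits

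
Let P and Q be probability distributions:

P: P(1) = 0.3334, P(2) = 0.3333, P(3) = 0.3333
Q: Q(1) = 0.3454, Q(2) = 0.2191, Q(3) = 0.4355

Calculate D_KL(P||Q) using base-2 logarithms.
0.0561 bits

D_KL(P||Q) = Σ P(x) log₂(P(x)/Q(x))

Computing term by term:
  P(1)·log₂(P(1)/Q(1)) = 0.3334·log₂(0.3334/0.3454) = -0.01701
  P(2)·log₂(P(2)/Q(2)) = 0.3333·log₂(0.3333/0.2191) = 0.20172
  P(3)·log₂(P(3)/Q(3)) = 0.3333·log₂(0.3333/0.4355) = -0.12860

D_KL(P||Q) = -0.01701 + 0.20172 - 0.12860 = 0.05611 ≈ 0.0561 bits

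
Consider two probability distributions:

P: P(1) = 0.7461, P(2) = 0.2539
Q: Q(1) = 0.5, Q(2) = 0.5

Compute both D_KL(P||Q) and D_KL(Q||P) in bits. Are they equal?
D_KL(P||Q) = 0.1826 bits, D_KL(Q||P) = 0.2001 bits. No, they are not equal.

D_KL(P||Q) = Σ P(x) log₂(P(x)/Q(x))

Computing term by term:
  P(1)·log₂(P(1)/Q(1)) = 0.7461·log₂(0.7461/0.5) = 0.43083
  P(2)·log₂(P(2)/Q(2)) = 0.2539·log₂(0.2539/0.5) = -0.24823

D_KL(P||Q) = 0.43083 - 0.24823 = 0.18260 ≈ 0.1826 bits

D_KL(Q||P) = Σ Q(x) log₂(Q(x)/P(x))

Computing term by term:
  Q(1)·log₂(Q(1)/P(1)) = 0.5·log₂(0.5/0.7461) = -0.28872
  Q(2)·log₂(Q(2)/P(2)) = 0.5·log₂(0.5/0.2539) = 0.48883

D_KL(Q||P) = -0.28872 + 0.48883 = 0.20011 ≈ 0.2001 bits

These are NOT equal (difference: 0.0175 bits). KL divergence is asymmetric: D_KL(P||Q) ≠ D_KL(Q||P) in general.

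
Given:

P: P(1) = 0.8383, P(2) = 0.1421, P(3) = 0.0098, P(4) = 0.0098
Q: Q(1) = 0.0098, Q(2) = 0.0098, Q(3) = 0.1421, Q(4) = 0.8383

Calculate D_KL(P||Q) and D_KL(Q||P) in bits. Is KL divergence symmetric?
D_KL(P||Q) = 5.8282 bits, D_KL(Q||P) = 5.8282 bits. The two values coincide for this particular pair, but no — KL divergence is not symmetric in general.

D_KL(P||Q) = Σ P(x) log₂(P(x)/Q(x))

Computing term by term:
  P(1)·log₂(P(1)/Q(1)) = 0.8383·log₂(0.8383/0.0098) = 5.38066
  P(2)·log₂(P(2)/Q(2)) = 0.1421·log₂(0.1421/0.0098) = 0.54822
  P(3)·log₂(P(3)/Q(3)) = 0.0098·log₂(0.0098/0.1421) = -0.03781
  P(4)·log₂(P(4)/Q(4)) = 0.0098·log₂(0.0098/0.8383) = -0.06290

D_KL(P||Q) = 5.38066 + 0.54822 - 0.03781 - 0.06290 = 5.82817 ≈ 5.8282 bits

D_KL(Q||P) = Σ Q(x) log₂(Q(x)/P(x))

Computing term by term:
  Q(1)·log₂(Q(1)/P(1)) = 0.0098·log₂(0.0098/0.8383) = -0.06290
  Q(2)·log₂(Q(2)/P(2)) = 0.0098·log₂(0.0098/0.1421) = -0.03781
  Q(3)·log₂(Q(3)/P(3)) = 0.1421·log₂(0.1421/0.0098) = 0.54822
  Q(4)·log₂(Q(4)/P(4)) = 0.8383·log₂(0.8383/0.0098) = 5.38066

D_KL(Q||P) = -0.06290 - 0.03781 + 0.54822 + 5.38066 = 5.82817 ≈ 5.8282 bits

These ARE equal here. Q is P with outcomes relabeled (Q(1) = P(4), Q(2) = P(3), Q(3) = P(2), Q(4) = P(1)) by a relabeling that is its own inverse, so the two sums contain exactly the same terms in a different order. This is a special case — KL divergence is not symmetric in general: D_KL(P||Q) ≠ D_KL(Q||P) for most P, Q.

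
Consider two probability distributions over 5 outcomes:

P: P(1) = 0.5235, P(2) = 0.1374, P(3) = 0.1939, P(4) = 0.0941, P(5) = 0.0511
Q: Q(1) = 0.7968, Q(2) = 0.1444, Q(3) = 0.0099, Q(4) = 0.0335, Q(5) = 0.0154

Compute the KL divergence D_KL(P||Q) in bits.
0.7337 bits

D_KL(P||Q) = Σ P(x) log₂(P(x)/Q(x))

Computing term by term:
  P(1)·log₂(P(1)/Q(1)) = 0.5235·log₂(0.5235/0.7968) = -0.31726
  P(2)·log₂(P(2)/Q(2)) = 0.1374·log₂(0.1374/0.1444) = -0.00985
  P(3)·log₂(P(3)/Q(3)) = 0.1939·log₂(0.1939/0.0099) = 0.83217
  P(4)·log₂(P(4)/Q(4)) = 0.0941·log₂(0.0941/0.0335) = 0.14021
  P(5)·log₂(P(5)/Q(5)) = 0.0511·log₂(0.0511/0.0154) = 0.08842

D_KL(P||Q) = -0.31726 - 0.00985 + 0.83217 + 0.14021 + 0.08842 = 0.73369 ≈ 0.7337 bits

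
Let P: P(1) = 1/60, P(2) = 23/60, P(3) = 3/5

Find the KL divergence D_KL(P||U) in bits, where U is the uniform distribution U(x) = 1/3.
0.5141 bits

U(i) = 1/3 for all i

D_KL(P||U) = Σ P(x) log₂(P(x) / (1/3))
           = Σ P(x) log₂(P(x)) + log₂(3)
           = log₂(3) - H(P)

H(P) = -Σ P(x) log₂(P(x)):
  -P(1)·log₂(P(1)) = -(1/60)·log₂(1/60) = 0.09845
  -P(2)·log₂(P(2)) = -(23/60)·log₂(23/60) = 0.53028
  -P(3)·log₂(P(3)) = -(3/5)·log₂(3/5) = 0.44218
H(P) = 0.09845 + 0.53028 + 0.44218 = 1.07091 bits

log₂(3) = 1.58496 bits

D_KL(P||U) = 1.58496 - 1.07091 = 0.51405 ≈ 0.5141 bits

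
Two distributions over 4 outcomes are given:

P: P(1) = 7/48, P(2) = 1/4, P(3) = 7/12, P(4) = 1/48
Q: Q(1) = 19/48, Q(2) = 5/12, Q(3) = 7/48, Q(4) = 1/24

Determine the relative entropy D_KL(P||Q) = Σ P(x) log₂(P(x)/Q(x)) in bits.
0.7515 bits

D_KL(P||Q) = Σ P(x) log₂(P(x)/Q(x))

Computing term by term:
  P(1)·log₂(P(1)/Q(1)) = (7/48)·log₂((7/48)/(19/48)) = -0.21008
  P(2)·log₂(P(2)/Q(2)) = (1/4)·log₂((1/4)/(5/12)) = -0.18424
  P(3)·log₂(P(3)/Q(3)) = (7/12)·log₂((7/12)/(7/48)) = 1.16667
  P(4)·log₂(P(4)/Q(4)) = (1/48)·log₂((1/48)/(1/24)) = -0.02083

D_KL(P||Q) = -0.21008 - 0.18424 + 1.16667 - 0.02083 = 0.75152 ≈ 0.7515 bits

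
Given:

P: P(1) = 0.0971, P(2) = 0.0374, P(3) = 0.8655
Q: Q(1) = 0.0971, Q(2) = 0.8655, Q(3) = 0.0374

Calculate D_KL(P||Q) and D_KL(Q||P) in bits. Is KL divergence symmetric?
D_KL(P||Q) = 3.7533 bits, D_KL(Q||P) = 3.7533 bits. The two values coincide for this particular pair, but no — KL divergence is not symmetric in general.

D_KL(P||Q) = Σ P(x) log₂(P(x)/Q(x))

Computing term by term:
  P(1)·log₂(P(1)/Q(1)) = 0.0971·log₂(0.0971/0.0971) = 0.00000
  P(2)·log₂(P(2)/Q(2)) = 0.0374·log₂(0.0374/0.8655) = -0.16951
  P(3)·log₂(P(3)/Q(3)) = 0.8655·log₂(0.8655/0.0374) = 3.92281

D_KL(P||Q) = 0.00000 - 0.16951 + 3.92281 = 3.75330 ≈ 3.7533 bits

D_KL(Q||P) = Σ Q(x) log₂(Q(x)/P(x))

Computing term by term:
  Q(1)·log₂(Q(1)/P(1)) = 0.0971·log₂(0.0971/0.0971) = 0.00000
  Q(2)·log₂(Q(2)/P(2)) = 0.8655·log₂(0.8655/0.0374) = 3.92281
  Q(3)·log₂(Q(3)/P(3)) = 0.0374·log₂(0.0374/0.8655) = -0.16951

D_KL(Q||P) = 0.00000 + 3.92281 - 0.16951 = 3.75330 ≈ 3.7533 bits

These ARE equal here. Q is P with outcomes relabeled (Q(2) = P(3), Q(3) = P(2)) by a relabeling that is its own inverse, so the two sums contain exactly the same terms in a different order. This is a special case — KL divergence is not symmetric in general: D_KL(P||Q) ≠ D_KL(Q||P) for most P, Q.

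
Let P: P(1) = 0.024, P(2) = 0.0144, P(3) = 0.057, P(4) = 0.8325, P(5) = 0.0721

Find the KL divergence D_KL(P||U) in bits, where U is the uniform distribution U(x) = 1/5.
1.3754 bits

U(i) = 1/5 for all i

D_KL(P||U) = Σ P(x) log₂(P(x) / (1/5))
           = Σ P(x) log₂(P(x)) + log₂(5)
           = log₂(5) - H(P)

H(P) = -Σ P(x) log₂(P(x)):
  -P(1)·log₂(P(1)) = -(0.024)·log₂(0.024) = 0.12914
  -P(2)·log₂(P(2)) = -(0.0144)·log₂(0.0144) = 0.08810
  -P(3)·log₂(P(3)) = -(0.057)·log₂(0.057) = 0.23557
  -P(4)·log₂(P(4)) = -(0.8325)·log₂(0.8325) = 0.22018
  -P(5)·log₂(P(5)) = -(0.0721)·log₂(0.0721) = 0.27354
H(P) = 0.12914 + 0.08810 + 0.23557 + 0.22018 + 0.27354 = 0.94653 bits

log₂(5) = 2.32193 bits

D_KL(P||U) = 2.32193 - 0.94653 = 1.37540 ≈ 1.3754 bits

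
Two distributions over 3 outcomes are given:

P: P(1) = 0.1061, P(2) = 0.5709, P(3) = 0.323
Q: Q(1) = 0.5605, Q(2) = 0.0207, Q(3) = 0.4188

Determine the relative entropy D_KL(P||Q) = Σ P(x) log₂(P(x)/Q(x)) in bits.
2.3562 bits

D_KL(P||Q) = Σ P(x) log₂(P(x)/Q(x))

Computing term by term:
  P(1)·log₂(P(1)/Q(1)) = 0.1061·log₂(0.1061/0.5605) = -0.25478
  P(2)·log₂(P(2)/Q(2)) = 0.5709·log₂(0.5709/0.0207) = 2.73206
  P(3)·log₂(P(3)/Q(3)) = 0.323·log₂(0.323/0.4188) = -0.12104

D_KL(P||Q) = -0.25478 + 2.73206 - 0.12104 = 2.35624 ≈ 2.3562 bits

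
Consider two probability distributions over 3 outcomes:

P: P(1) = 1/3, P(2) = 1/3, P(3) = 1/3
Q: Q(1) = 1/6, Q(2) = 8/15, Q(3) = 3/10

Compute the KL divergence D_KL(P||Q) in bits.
0.1580 bits

D_KL(P||Q) = Σ P(x) log₂(P(x)/Q(x))

Computing term by term:
  P(1)·log₂(P(1)/Q(1)) = (1/3)·log₂((1/3)/(1/6)) = 0.33333
  P(2)·log₂(P(2)/Q(2)) = (1/3)·log₂((1/3)/(8/15)) = -0.22602
  P(3)·log₂(P(3)/Q(3)) = (1/3)·log₂((1/3)/(3/10)) = 0.05067

D_KL(P||Q) = 0.33333 - 0.22602 + 0.05067 = 0.15798 ≈ 0.1580 bits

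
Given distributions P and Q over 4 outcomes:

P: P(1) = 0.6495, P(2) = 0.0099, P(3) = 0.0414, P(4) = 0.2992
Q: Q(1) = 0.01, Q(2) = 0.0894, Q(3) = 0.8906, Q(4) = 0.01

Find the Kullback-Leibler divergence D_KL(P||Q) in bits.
5.1631 bits

D_KL(P||Q) = Σ P(x) log₂(P(x)/Q(x))

Computing term by term:
  P(1)·log₂(P(1)/Q(1)) = 0.6495·log₂(0.6495/0.01) = 3.91081
  P(2)·log₂(P(2)/Q(2)) = 0.0099·log₂(0.0099/0.0894) = -0.03143
  P(3)·log₂(P(3)/Q(3)) = 0.0414·log₂(0.0414/0.8906) = -0.18328
  P(4)·log₂(P(4)/Q(4)) = 0.2992·log₂(0.2992/0.01) = 1.46699

D_KL(P||Q) = 3.91081 - 0.03143 - 0.18328 + 1.46699 = 5.16309 ≈ 5.1631 bits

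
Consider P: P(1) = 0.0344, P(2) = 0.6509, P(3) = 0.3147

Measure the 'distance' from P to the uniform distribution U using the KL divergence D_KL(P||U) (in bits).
0.4896 bits

U(i) = 1/3 for all i

D_KL(P||U) = Σ P(x) log₂(P(x) / (1/3))
           = Σ P(x) log₂(P(x)) + log₂(3)
           = log₂(3) - H(P)

H(P) = -Σ P(x) log₂(P(x)):
  -P(1)·log₂(P(1)) = -(0.0344)·log₂(0.0344) = 0.16723
  -P(2)·log₂(P(2)) = -(0.6509)·log₂(0.6509) = 0.40323
  -P(3)·log₂(P(3)) = -(0.3147)·log₂(0.3147) = 0.52490
H(P) = 0.16723 + 0.40323 + 0.52490 = 1.09536 bits

log₂(3) = 1.58496 bits

D_KL(P||U) = 1.58496 - 1.09536 = 0.48960 ≈ 0.4896 bits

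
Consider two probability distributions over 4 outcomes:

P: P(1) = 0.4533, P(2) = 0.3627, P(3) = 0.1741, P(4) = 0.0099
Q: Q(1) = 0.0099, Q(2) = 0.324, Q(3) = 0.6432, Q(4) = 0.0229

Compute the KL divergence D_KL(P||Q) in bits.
2.2196 bits

D_KL(P||Q) = Σ P(x) log₂(P(x)/Q(x))

Computing term by term:
  P(1)·log₂(P(1)/Q(1)) = 0.4533·log₂(0.4533/0.0099) = 2.50081
  P(2)·log₂(P(2)/Q(2)) = 0.3627·log₂(0.3627/0.324) = 0.05904
  P(3)·log₂(P(3)/Q(3)) = 0.1741·log₂(0.1741/0.6432) = -0.32824
  P(4)·log₂(P(4)/Q(4)) = 0.0099·log₂(0.0099/0.0229) = -0.01198

D_KL(P||Q) = 2.50081 + 0.05904 - 0.32824 - 0.01198 = 2.21963 ≈ 2.2196 bits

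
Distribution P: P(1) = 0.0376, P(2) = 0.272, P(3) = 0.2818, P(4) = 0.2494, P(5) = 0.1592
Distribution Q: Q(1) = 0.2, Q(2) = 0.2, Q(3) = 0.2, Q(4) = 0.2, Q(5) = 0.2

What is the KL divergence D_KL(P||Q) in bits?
0.1964 bits

D_KL(P||Q) = Σ P(x) log₂(P(x)/Q(x))

Computing term by term:
  P(1)·log₂(P(1)/Q(1)) = 0.0376·log₂(0.0376/0.2) = -0.09066
  P(2)·log₂(P(2)/Q(2)) = 0.272·log₂(0.272/0.2) = 0.12066
  P(3)·log₂(P(3)/Q(3)) = 0.2818·log₂(0.2818/0.2) = 0.13940
  P(4)·log₂(P(4)/Q(4)) = 0.2494·log₂(0.2494/0.2) = 0.07942
  P(5)·log₂(P(5)/Q(5)) = 0.1592·log₂(0.1592/0.2) = -0.05240

D_KL(P||Q) = -0.09066 + 0.12066 + 0.13940 + 0.07942 - 0.05240 = 0.19642 ≈ 0.1964 bits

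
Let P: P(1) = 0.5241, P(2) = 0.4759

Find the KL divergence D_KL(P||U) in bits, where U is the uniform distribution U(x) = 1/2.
0.0017 bits

U(i) = 1/2 for all i

D_KL(P||U) = Σ P(x) log₂(P(x) / (1/2))
           = Σ P(x) log₂(P(x)) + log₂(2)
           = log₂(2) - H(P)

H(P) = -Σ P(x) log₂(P(x)):
  -P(1)·log₂(P(1)) = -(0.5241)·log₂(0.5241) = 0.48851
  -P(2)·log₂(P(2)) = -(0.4759)·log₂(0.4759) = 0.50982
H(P) = 0.48851 + 0.50982 = 0.99833 bits

log₂(2) = 1.00000 bits

D_KL(P||U) = 1.00000 - 0.99833 = 0.00167 ≈ 0.0017 bits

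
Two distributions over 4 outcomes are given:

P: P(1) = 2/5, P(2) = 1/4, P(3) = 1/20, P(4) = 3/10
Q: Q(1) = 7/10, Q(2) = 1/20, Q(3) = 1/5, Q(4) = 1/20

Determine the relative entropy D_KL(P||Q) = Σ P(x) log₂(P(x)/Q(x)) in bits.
0.9330 bits

D_KL(P||Q) = Σ P(x) log₂(P(x)/Q(x))

Computing term by term:
  P(1)·log₂(P(1)/Q(1)) = (2/5)·log₂((2/5)/(7/10)) = -0.32294
  P(2)·log₂(P(2)/Q(2)) = (1/4)·log₂((1/4)/(1/20)) = 0.58048
  P(3)·log₂(P(3)/Q(3)) = (1/20)·log₂((1/20)/(1/5)) = -0.10000
  P(4)·log₂(P(4)/Q(4)) = (3/10)·log₂((3/10)/(1/20)) = 0.77549

D_KL(P||Q) = -0.32294 + 0.58048 - 0.10000 + 0.77549 = 0.93303 ≈ 0.9330 bits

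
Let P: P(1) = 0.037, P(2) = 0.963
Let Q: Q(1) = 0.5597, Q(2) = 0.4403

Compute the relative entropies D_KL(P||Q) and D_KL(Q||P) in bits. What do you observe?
D_KL(P||Q) = 0.9423 bits, D_KL(Q||P) = 1.6964 bits. The two directions give different values (D_KL(Q||P) exceeds D_KL(P||Q) by 0.7541 bits): KL divergence is asymmetric.

D_KL(P||Q) = Σ P(x) log₂(P(x)/Q(x))

Computing term by term:
  P(1)·log₂(P(1)/Q(1)) = 0.037·log₂(0.037/0.5597) = -0.14501
  P(2)·log₂(P(2)/Q(2)) = 0.963·log₂(0.963/0.4403) = 1.08727

D_KL(P||Q) = -0.14501 + 1.08727 = 0.94226 ≈ 0.9423 bits

D_KL(Q||P) = Σ Q(x) log₂(Q(x)/P(x))

Computing term by term:
  Q(1)·log₂(Q(1)/P(1)) = 0.5597·log₂(0.5597/0.037) = 2.19350
  Q(2)·log₂(Q(2)/P(2)) = 0.4403·log₂(0.4403/0.963) = -0.49712

D_KL(Q||P) = 2.19350 - 0.49712 = 1.69638 ≈ 1.6964 bits

These are NOT equal (difference: 0.7541 bits). KL divergence is asymmetric: D_KL(P||Q) ≠ D_KL(Q||P) in general.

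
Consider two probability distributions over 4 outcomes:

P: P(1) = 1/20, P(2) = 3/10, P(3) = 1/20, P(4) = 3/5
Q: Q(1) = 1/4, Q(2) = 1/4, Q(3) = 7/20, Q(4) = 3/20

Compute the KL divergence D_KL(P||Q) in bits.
1.0224 bits

D_KL(P||Q) = Σ P(x) log₂(P(x)/Q(x))

Computing term by term:
  P(1)·log₂(P(1)/Q(1)) = (1/20)·log₂((1/20)/(1/4)) = -0.11610
  P(2)·log₂(P(2)/Q(2)) = (3/10)·log₂((3/10)/(1/4)) = 0.07891
  P(3)·log₂(P(3)/Q(3)) = (1/20)·log₂((1/20)/(7/20)) = -0.14037
  P(4)·log₂(P(4)/Q(4)) = (3/5)·log₂((3/5)/(3/20)) = 1.20000

D_KL(P||Q) = -0.11610 + 0.07891 - 0.14037 + 1.20000 = 1.02244 ≈ 1.0224 bits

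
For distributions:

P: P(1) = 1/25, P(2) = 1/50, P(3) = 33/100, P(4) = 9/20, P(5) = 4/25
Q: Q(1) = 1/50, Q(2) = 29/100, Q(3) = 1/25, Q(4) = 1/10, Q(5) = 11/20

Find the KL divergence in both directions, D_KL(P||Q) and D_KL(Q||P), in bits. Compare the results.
D_KL(P||Q) = 1.6589 bits, D_KL(Q||P) = 1.7398 bits. D_KL(Q||P) is larger than D_KL(P||Q) by 0.0809 bits; the two directions differ.

D_KL(P||Q) = Σ P(x) log₂(P(x)/Q(x))

Computing term by term:
  P(1)·log₂(P(1)/Q(1)) = (1/25)·log₂((1/25)/(1/50)) = 0.04000
  P(2)·log₂(P(2)/Q(2)) = (1/50)·log₂((1/50)/(29/100)) = -0.07716
  P(3)·log₂(P(3)/Q(3)) = (33/100)·log₂((33/100)/(1/25)) = 1.00465
  P(4)·log₂(P(4)/Q(4)) = (9/20)·log₂((9/20)/(1/10)) = 0.97647
  P(5)·log₂(P(5)/Q(5)) = (4/25)·log₂((4/25)/(11/20)) = -0.28502

D_KL(P||Q) = 0.04000 - 0.07716 + 1.00465 + 0.97647 - 0.28502 = 1.65894 ≈ 1.6589 bits

D_KL(Q||P) = Σ Q(x) log₂(Q(x)/P(x))

Computing term by term:
  Q(1)·log₂(Q(1)/P(1)) = (1/50)·log₂((1/50)/(1/25)) = -0.02000
  Q(2)·log₂(Q(2)/P(2)) = (29/100)·log₂((29/100)/(1/50)) = 1.11881
  Q(3)·log₂(Q(3)/P(3)) = (1/25)·log₂((1/25)/(33/100)) = -0.12178
  Q(4)·log₂(Q(4)/P(4)) = (1/10)·log₂((1/10)/(9/20)) = -0.21699
  Q(5)·log₂(Q(5)/P(5)) = (11/20)·log₂((11/20)/(4/25)) = 0.97975

D_KL(Q||P) = -0.02000 + 1.11881 - 0.12178 - 0.21699 + 0.97975 = 1.73979 ≈ 1.7398 bits

These are NOT equal (difference: 0.0809 bits). KL divergence is asymmetric: D_KL(P||Q) ≠ D_KL(Q||P) in general.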